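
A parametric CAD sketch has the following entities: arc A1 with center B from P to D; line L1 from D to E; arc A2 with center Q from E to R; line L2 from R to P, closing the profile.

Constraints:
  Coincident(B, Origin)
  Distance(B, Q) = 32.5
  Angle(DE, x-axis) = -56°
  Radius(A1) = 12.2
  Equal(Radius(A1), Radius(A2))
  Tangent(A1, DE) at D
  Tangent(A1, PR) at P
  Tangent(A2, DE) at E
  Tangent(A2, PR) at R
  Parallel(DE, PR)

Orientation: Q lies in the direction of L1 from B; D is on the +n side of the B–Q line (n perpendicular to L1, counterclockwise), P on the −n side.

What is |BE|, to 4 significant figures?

34.71

The slot axis is L1's direction at -56.0°, so u = (cos -56.0°, sin -56.0°) = (0.5592, -0.8290) and n = (−sin -56.0°, cos -56.0°) = (0.8290, 0.5592). B is at the origin and Q lies 32.5 along u from B, so Q = 32.5·u = (18.17, -26.94). Tangency of A1 to both parallel lines with radius 12.2 puts D and P at B ± 12.2·n: D = (10.11, 6.822), P = (-10.11, -6.822). Equal radii place E and R the same way about Q: E = Q + 12.2·n = (28.29, -20.12), R = Q − 12.2·n = (8.060, -33.77). Then |BE| = |E − B| = 34.71.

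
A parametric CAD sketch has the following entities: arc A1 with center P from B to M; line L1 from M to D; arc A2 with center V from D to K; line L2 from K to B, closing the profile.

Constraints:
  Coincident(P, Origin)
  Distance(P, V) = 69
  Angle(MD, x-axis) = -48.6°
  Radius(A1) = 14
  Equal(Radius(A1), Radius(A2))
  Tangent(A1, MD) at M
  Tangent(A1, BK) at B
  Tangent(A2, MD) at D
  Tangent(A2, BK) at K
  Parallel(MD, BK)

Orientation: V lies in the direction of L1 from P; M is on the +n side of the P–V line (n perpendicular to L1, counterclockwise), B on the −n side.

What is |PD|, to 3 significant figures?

70.4

Tangency of A1 to both parallel lines with radius 14.0 puts M and B at P ± 14.0·n: M = (10.5, 9.26), B = (-10.5, -9.26). Equal radii place D and K the same way about V: D = V + 14.0·n = (56.1, -42.5), K = V − 14.0·n = (35.1, -61.0). Then |PD| = |D − P| = 70.4.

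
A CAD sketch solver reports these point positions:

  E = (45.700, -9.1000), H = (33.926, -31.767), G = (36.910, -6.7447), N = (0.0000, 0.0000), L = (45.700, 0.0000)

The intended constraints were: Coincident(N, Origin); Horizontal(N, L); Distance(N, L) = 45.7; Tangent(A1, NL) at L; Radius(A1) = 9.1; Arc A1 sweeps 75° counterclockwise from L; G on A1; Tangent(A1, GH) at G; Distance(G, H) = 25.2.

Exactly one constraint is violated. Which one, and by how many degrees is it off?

Tangent(A1, GH) at G — off by 8.20°.

N = (0.00, 0.00) ✓; N.y = 0.00, L.y = 0.00 ✓; |NL| = 45.70 ✓; ∠(EL, LN) = 90.00° ✓; |EL| = 9.100 ✓; bearing(E→G) − bearing(E→L) = 75.00° ✓; |EG| = 9.100 ✓; ∠(EG, GH) = 81.80° ✗; |GH| = 25.20 ✓.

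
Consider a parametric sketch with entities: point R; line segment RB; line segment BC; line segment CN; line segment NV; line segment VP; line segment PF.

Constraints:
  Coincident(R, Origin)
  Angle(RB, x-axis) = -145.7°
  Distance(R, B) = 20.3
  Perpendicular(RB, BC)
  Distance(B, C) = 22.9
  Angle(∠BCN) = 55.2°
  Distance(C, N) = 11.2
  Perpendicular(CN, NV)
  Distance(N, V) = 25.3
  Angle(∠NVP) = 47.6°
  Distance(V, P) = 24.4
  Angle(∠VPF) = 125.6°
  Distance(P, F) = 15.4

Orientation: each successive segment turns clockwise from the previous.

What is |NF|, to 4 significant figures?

17.43

R is at the origin; RB runs at -145.7° with length 20.3, so B = (-16.77, -11.44). RB ⟂ BC, so BC runs at 124.3°; with |BC| = 22.9, C = (-29.67, 7.478). ∠BCN = 55.2° gives CN at -0.5000° from the x-axis; with |CN| = 11.2, N = (-18.47, 7.380). The perpendicularity gives NV at right angles to CN, so NV runs at -90.50°; with |NV| = 25.3, V = (-18.70, -17.92). ∠NVP = 47.6° gives VP at 137.1° from the x-axis; with |VP| = 24.4, P = (-36.57, -1.309). ∠VPF = 125.6° gives PF at 82.70° from the x-axis; with |PF| = 15.4, F = (-34.61, 13.97). Then |NF| = |F − N| = 17.43.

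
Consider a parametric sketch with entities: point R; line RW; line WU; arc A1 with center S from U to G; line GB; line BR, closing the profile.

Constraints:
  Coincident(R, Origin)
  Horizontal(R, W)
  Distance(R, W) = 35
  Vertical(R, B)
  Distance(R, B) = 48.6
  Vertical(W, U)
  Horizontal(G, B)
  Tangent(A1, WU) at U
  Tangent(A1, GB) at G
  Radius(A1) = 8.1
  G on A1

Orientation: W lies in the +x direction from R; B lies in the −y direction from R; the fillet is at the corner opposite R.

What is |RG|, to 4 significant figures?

55.55

R is at the origin; R and W share the same y with |RW| = 35.0 and W on the +x side, so W = (35.00, 0.000). RB is vertical with |RB| = 48.6 and B on the −y side, so B = (0.000, -48.60). The virtual corner opposite R is at (35.00, -48.60). Since A1 is tangent to WU there, SU ⟂ WU and since A1 is tangent to GB there, SG ⟂ GB, with radius 8.1, so the center S sits 8.1 in from both sides at S = (26.90, -40.50). That places the tangent points at U = (35.00, -40.50) on WU and G = (26.90, -48.60) on GB. Then |RG| = |G − R| = 55.55.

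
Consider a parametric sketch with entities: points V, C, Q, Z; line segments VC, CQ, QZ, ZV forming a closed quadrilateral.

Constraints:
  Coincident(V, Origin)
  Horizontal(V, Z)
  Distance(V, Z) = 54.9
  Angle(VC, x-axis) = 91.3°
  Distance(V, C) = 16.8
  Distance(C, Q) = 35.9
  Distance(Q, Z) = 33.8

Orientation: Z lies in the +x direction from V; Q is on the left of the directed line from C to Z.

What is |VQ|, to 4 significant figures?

43.32

V is at the origin; VZ is horizontal with |VZ| = 54.9 and Z in +x, so Z = (54.9, 0). VC runs at 91.3° with |VC| = 16.8, so C = (-0.3811, 16.80). Q is determined by |CQ| = 35.9 and |QZ| = 33.8 together: it lies at the intersection of circle(C, 35.9) and circle(Z, 33.8). With |CZ| = 57.78, the foot of the radical line on CZ is 30.15 from C and the perpendicular offset is √(35.9² − 30.15²) = 19.48. Taking the left-of-CZ solution: Q = (34.13, 26.67).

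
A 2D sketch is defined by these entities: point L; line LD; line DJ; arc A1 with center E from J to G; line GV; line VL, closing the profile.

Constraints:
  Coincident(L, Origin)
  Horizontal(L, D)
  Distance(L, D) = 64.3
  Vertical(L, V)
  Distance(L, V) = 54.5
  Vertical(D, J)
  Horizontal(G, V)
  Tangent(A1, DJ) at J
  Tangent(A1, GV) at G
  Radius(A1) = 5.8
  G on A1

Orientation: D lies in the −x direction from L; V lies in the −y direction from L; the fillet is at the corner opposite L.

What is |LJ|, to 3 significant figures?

80.7

L is at the origin; L and D share the same y with |LD| = 64.3 and D on the −x side, so D = (-64.3, 0.00). LV is vertical with |LV| = 54.5 and V on the −y side, so V = (0.00, -54.5). The virtual corner opposite L is at (-64.3, -54.5). The tangent condition forces EJ to be normal to DJ and A1 meets GV tangentially, so EG is at right angles to GV, with radius 5.8, so the center E sits 5.8 in from both sides at E = (-58.5, -48.7). That places the tangent points at J = (-64.3, -48.7) on DJ and G = (-58.5, -54.5) on GV. Then |LJ| = |J − L| = 80.7.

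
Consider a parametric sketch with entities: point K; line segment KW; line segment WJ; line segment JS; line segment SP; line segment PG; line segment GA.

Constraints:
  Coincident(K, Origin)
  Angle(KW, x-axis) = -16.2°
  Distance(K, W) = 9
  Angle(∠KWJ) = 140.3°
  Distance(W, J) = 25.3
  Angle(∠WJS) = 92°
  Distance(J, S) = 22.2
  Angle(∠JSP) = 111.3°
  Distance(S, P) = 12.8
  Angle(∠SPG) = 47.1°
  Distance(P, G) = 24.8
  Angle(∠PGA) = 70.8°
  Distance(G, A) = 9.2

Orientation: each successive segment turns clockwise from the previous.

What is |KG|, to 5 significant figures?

29.621

K is at the origin; KW runs at -16.2° with length 9.0, so W = (8.6426, -2.5109). ∠KWJ = 140.3° gives WJ at -55.900° from the x-axis; with |WJ| = 25.3, J = (22.827, -23.461). ∠WJS = 92.0° gives JS at -143.90° from the x-axis; with |JS| = 22.2, S = (4.8894, -36.541). ∠JSP = 111.3° gives SP at 147.40° from the x-axis; with |SP| = 12.8, P = (-5.8940, -29.645). ∠SPG = 47.1° gives PG at 14.500° from the x-axis; with |PG| = 24.8, G = (18.116, -23.435). Then |KG| = |G − K| = 29.621.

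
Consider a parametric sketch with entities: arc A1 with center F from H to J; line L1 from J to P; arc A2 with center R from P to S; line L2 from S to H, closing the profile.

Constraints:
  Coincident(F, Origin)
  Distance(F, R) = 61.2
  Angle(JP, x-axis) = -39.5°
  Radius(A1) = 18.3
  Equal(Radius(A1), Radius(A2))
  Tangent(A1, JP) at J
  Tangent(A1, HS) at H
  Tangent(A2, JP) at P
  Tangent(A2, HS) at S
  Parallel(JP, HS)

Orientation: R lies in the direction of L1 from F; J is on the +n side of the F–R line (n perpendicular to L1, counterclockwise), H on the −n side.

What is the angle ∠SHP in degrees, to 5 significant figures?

30.881°

Tangency of A1 to both parallel lines with radius 18.3 puts J and H at F ± 18.3·n: J = (11.640, 14.121), H = (-11.640, -14.121). Equal radii place P and S the same way about R: P = R + 18.3·n = (58.864, -24.807), S = R − 18.3·n = (35.583, -53.049). Then cos ∠SHP = HS·HP / (|HS||HP|), giving 30.881°.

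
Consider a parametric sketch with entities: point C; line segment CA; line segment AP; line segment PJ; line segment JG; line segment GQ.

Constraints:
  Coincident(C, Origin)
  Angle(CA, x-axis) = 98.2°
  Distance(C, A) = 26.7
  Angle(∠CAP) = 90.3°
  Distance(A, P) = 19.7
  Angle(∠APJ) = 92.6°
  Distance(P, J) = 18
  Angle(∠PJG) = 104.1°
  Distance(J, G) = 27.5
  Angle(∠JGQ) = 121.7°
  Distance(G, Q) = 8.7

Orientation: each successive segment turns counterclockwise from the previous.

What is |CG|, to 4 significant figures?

5.742

C is at the origin; CA runs at 98.2° with length 26.7, so A = (-3.808, 26.43). ∠CAP = 90.3° gives AP at -172.1° from the x-axis; with |AP| = 19.7, P = (-23.32, 23.72). ∠APJ = 92.6° gives PJ at -84.70° from the x-axis; with |PJ| = 18.0, J = (-21.66, 5.796). ∠PJG = 104.1° gives JG at -8.800° from the x-axis; with |JG| = 27.5, G = (5.518, 1.589). Then |CG| = |G − C| = 5.742.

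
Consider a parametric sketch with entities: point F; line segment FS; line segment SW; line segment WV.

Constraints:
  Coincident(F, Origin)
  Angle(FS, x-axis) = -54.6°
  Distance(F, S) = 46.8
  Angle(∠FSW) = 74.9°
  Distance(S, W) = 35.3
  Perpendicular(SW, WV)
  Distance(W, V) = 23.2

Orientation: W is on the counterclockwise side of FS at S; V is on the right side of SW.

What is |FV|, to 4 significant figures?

72.18

F is at the origin; FS runs at -54.6° with length 46.8, so S = 46.8·(cos -54.6°, sin -54.6°) = (27.11, -38.15). ∠FSW = 74.9°, so SW runs at -54.6° + (180° − 74.9°) = 50.50° from the x-axis; with |SW| = 35.3, W = S + 35.3·(cos 50.50°, sin 50.50°) = (49.56, -10.91). SW ⟂ WV; with |WV| = 23.2 on the right of SW, V = W + 23.2·(0.7716, -0.6361) = (67.47, -25.67). Then |FV| = |V − F| = 72.18.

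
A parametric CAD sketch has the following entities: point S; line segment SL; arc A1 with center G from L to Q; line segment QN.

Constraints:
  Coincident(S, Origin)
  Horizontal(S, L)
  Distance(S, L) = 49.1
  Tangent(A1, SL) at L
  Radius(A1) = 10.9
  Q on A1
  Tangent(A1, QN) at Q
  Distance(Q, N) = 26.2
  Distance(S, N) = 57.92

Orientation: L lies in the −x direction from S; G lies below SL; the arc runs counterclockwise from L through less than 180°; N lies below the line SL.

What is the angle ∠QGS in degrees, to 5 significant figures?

157.81°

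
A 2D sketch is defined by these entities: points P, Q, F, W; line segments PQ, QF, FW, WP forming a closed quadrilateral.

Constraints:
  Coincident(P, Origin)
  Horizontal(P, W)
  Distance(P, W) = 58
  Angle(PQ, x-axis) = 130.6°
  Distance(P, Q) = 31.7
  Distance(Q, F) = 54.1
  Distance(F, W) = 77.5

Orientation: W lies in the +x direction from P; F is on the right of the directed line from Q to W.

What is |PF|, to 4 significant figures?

32.57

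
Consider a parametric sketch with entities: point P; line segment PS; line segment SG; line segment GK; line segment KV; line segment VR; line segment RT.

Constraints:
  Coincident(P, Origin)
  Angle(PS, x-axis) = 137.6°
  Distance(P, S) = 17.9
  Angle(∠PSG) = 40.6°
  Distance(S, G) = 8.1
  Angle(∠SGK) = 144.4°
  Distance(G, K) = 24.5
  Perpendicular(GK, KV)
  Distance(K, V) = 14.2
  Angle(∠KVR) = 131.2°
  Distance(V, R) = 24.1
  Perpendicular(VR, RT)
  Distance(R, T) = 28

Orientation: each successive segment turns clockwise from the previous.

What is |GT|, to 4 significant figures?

15.07

P is at the origin; PS runs at 137.6° with length 17.9, so S = (-13.22, 12.07). ∠PSG = 40.6° gives SG at -1.800° from the x-axis; with |SG| = 8.1, G = (-5.122, 11.82). ∠SGK = 144.4° gives GK at -37.40° from the x-axis; with |GK| = 24.5, K = (14.34, -3.065). The perpendicularity gives KV at right angles to GK, so KV runs at -127.4°; with |KV| = 14.2, V = (5.716, -14.35). ∠KVR = 131.2° gives VR at -176.2° from the x-axis; with |VR| = 24.1, R = (-18.33, -15.94). The perpendicularity gives RT at right angles to VR, so RT runs at 93.80°; with |RT| = 28.0, T = (-20.19, 12.00). Then |GT| = |T − G| = 15.07.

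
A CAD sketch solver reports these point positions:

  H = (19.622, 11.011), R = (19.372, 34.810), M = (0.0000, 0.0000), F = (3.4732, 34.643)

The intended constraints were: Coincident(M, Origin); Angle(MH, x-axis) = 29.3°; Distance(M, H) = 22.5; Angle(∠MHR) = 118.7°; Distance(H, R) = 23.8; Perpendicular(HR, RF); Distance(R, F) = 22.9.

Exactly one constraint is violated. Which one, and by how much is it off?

Distance(R, F) = 22.9 — off by 7.00.

M = (0.00, 0.00) ✓; MH at 29.30° ✓; |MH| = 22.50 ✓; ∠MHR = 118.7° ✓; |HR| = 23.80 ✓; ∠(HR, RF) = 90.00° ✓; |RF| = 15.90 ✗.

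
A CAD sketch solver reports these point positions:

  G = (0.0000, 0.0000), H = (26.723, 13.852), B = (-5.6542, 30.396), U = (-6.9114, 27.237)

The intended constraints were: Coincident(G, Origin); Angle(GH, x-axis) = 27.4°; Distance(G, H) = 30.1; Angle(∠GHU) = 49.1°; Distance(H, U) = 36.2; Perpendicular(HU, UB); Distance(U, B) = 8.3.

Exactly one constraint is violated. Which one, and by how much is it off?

Distance(U, B) = 8.3 — off by 4.90.

G = (0.00, 0.00) ✓; GH at 27.40° ✓; |GH| = 30.10 ✓; ∠GHU = 49.10° ✓; |HU| = 36.20 ✓; ∠(HU, UB) = 90.00° ✓; |UB| = 3.400 ✗.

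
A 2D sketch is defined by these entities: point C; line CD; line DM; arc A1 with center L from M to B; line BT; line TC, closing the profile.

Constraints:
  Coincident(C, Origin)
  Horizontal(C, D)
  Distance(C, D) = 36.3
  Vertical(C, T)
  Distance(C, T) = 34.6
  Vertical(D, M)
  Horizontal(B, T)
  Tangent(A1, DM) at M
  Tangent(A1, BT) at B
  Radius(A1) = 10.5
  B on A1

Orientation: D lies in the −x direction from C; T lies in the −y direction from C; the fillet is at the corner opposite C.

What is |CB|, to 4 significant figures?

43.16

The virtual corner opposite C is at (-36.30, -34.60). Tangency of A1 to DM means the radius LM is perpendicular to DM and the tangent condition forces LB to be normal to BT, with radius 10.5, so the center L sits 10.5 in from both sides at L = (-25.80, -24.10). That places the tangent points at M = (-36.30, -24.10) on DM and B = (-25.80, -34.60) on BT. Then |CB| = |B − C| = 43.16.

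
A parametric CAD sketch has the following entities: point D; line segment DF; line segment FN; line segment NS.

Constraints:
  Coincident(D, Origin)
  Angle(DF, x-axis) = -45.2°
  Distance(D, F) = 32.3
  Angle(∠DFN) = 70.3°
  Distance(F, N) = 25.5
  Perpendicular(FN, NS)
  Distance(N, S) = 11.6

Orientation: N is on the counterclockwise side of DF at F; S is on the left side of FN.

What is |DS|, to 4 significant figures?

23.82

∠DFN = 70.3°, so FN runs at -45.2° + (180° − 70.3°) = 64.50° from the x-axis; with |FN| = 25.5, N = F + 25.5·(cos 64.50°, sin 64.50°) = (33.74, 0.09679). FN is perpendicular to NS; with |NS| = 11.6 on the left of FN, S = N + 11.6·(-0.9026, 0.4305) = (23.27, 5.091). Then |DS| = |S − D| = 23.82.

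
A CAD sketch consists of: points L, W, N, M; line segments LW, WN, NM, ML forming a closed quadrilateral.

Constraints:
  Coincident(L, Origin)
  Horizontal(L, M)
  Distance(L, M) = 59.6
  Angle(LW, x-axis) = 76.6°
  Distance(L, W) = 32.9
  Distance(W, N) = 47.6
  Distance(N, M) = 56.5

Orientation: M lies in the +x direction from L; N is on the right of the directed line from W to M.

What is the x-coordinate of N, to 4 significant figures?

5.278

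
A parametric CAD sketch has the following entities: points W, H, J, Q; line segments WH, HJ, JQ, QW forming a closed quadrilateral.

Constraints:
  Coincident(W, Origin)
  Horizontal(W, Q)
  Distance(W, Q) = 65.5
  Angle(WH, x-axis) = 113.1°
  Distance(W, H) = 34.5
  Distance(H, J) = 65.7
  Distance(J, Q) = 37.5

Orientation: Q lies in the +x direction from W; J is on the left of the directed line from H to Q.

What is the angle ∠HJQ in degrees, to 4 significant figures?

108.1°

Checks: |HJ| = 65.70 ✓; |JQ| = 37.50 ✓.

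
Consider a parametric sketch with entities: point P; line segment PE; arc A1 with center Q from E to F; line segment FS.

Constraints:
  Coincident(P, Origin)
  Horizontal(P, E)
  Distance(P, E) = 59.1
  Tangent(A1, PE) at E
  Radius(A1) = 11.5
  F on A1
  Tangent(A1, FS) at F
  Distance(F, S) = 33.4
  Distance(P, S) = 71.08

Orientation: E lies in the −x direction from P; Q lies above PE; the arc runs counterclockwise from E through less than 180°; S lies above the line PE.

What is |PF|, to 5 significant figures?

49.680

Checks: |QF| = 11.50 ✓; ∠(QF, FS) = 90.00° ✓; |FS| = 33.40 ✓; |PS| = 71.08 ✓.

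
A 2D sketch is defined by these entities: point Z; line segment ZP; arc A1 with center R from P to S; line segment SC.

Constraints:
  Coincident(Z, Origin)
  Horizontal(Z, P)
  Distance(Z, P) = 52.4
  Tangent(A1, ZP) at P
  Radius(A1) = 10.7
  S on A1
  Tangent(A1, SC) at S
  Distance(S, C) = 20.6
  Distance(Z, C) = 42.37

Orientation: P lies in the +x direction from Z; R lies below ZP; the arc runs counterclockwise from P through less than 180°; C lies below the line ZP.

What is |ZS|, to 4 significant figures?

43.11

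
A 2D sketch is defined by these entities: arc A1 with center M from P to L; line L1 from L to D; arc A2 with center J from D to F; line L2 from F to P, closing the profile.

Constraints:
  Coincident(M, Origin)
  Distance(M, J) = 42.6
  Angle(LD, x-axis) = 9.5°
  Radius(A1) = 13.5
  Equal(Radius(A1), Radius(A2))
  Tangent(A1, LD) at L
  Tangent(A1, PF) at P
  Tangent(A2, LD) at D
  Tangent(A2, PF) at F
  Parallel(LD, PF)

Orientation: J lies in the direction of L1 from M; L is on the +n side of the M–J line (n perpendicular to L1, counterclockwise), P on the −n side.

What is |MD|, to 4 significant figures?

44.69

Tangency of A1 to both parallel lines with radius 13.5 puts L and P at M ± 13.5·n: L = (-2.228, 13.31), P = (2.228, -13.31). Equal radii place D and F the same way about J: D = J + 13.5·n = (39.79, 20.35), F = J − 13.5·n = (44.24, -6.284). Then |MD| = |D − M| = 44.69.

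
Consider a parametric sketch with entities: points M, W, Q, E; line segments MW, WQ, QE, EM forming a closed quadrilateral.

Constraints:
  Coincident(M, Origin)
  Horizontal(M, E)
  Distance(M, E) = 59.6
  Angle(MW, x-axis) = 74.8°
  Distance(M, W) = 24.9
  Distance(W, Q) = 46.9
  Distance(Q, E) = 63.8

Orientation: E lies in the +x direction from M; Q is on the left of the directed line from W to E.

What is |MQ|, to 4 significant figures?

70.22

Checks: |WQ| = 46.90 ✓; |QE| = 63.80 ✓.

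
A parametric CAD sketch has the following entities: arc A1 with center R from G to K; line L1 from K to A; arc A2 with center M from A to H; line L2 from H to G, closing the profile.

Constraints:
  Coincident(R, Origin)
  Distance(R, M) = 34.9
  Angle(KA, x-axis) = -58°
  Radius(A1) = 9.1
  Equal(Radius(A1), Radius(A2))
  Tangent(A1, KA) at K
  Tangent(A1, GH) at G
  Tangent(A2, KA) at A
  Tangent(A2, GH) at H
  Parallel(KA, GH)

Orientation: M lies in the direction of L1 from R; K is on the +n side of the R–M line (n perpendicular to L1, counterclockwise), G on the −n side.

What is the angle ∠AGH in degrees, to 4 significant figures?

27.54°

The slot axis is L1's direction at -58.0°, so u = (cos -58.0°, sin -58.0°) = (0.5299, -0.8480) and n = (−sin -58.0°, cos -58.0°) = (0.8480, 0.5299). R is at the origin and M lies 34.9 along u from R, so M = 34.9·u = (18.49, -29.60). Tangency of A1 to both parallel lines with radius 9.1 puts K and G at R ± 9.1·n: K = (7.717, 4.822), G = (-7.717, -4.822). Equal radii place A and H the same way about M: A = M + 9.1·n = (26.21, -24.77), H = M − 9.1·n = (10.78, -34.42). Then cos ∠AGH = GA·GH / (|GA||GH|), giving 27.54°.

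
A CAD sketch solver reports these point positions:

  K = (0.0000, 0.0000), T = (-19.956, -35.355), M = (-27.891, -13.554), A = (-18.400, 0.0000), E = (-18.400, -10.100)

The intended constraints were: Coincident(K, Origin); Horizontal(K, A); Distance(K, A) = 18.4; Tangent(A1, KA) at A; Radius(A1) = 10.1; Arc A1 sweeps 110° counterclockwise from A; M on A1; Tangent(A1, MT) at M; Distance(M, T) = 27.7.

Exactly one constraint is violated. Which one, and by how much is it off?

Distance(M, T) = 27.7 — off by 4.50.

K = (0.00, 0.00) ✓; K.y = 0.00, A.y = 0.00 ✓; |KA| = 18.40 ✓; ∠(EA, AK) = 90.00° ✓; |EA| = 10.10 ✓; bearing(E→M) − bearing(E→A) = 110.0° ✓; |EM| = 10.10 ✓; ∠(EM, MT) = 90.00° ✓; |MT| = 23.20 ✗.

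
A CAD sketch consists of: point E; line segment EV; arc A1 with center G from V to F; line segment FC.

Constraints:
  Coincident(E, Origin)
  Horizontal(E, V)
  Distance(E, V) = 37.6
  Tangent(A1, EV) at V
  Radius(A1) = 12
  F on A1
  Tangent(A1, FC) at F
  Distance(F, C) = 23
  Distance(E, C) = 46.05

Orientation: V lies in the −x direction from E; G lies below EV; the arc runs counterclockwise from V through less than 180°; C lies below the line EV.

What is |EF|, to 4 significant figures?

50.17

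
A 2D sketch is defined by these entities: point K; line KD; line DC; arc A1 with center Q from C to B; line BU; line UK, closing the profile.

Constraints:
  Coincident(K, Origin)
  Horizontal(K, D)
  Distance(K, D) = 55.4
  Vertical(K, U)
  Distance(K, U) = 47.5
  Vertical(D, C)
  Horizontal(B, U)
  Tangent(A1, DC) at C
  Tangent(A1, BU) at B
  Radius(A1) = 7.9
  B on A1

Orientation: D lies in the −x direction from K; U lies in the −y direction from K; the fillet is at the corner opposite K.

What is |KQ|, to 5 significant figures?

61.842

K is at the origin; K and D share the same y with |KD| = 55.4 and D on the −x side, so D = (-55.400, 0.0000). K and U share the same x with |KU| = 47.5 and U on the −y side, so U = (0.0000, -47.500). The virtual corner opposite K is at (-55.400, -47.500). Since A1 is tangent to DC there, QC ⟂ DC and the tangent condition forces QB to be normal to BU, with radius 7.9, so the center Q sits 7.9 in from both sides at Q = (-47.500, -39.600). Then |KQ| = |Q − K| = 61.842.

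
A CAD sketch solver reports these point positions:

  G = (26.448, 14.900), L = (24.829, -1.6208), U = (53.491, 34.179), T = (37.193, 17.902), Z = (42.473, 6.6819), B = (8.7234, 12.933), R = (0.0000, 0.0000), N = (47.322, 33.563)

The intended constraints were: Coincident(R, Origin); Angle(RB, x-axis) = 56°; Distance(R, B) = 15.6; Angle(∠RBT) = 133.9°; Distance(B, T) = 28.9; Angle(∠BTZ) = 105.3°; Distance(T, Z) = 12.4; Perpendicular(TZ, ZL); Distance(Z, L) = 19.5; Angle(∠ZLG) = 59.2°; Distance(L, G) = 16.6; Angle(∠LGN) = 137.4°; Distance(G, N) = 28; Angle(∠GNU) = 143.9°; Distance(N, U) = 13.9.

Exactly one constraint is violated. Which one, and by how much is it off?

Distance(N, U) = 13.9 — off by 7.70.

R = (0.00, 0.00) ✓; RB at 56.00° ✓; |RB| = 15.60 ✓; ∠RBT = 133.9° ✓; |BT| = 28.90 ✓; ∠BTZ = 105.3° ✓; |TZ| = 12.40 ✓; ∠(TZ, ZL) = 90.00° ✓; |ZL| = 19.50 ✓; ∠ZLG = 59.20° ✓; |LG| = 16.60 ✓; ∠LGN = 137.4° ✓; |GN| = 28.00 ✓; ∠GNU = 143.9° ✓; |NU| = 6.200 ✗.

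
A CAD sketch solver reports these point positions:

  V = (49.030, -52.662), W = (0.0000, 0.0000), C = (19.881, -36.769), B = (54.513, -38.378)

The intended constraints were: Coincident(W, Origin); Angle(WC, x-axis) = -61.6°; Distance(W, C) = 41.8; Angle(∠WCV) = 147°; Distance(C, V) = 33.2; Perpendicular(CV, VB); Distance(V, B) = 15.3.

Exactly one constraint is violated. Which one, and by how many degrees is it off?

Perpendicular(CV, VB) — off by 7.60°.

W = (0.00, 0.00) ✓; WC at -61.60° ✓; |WC| = 41.80 ✓; ∠WCV = 147.0° ✓; |CV| = 33.20 ✓; ∠(CV, VB) = 97.60° ✗; |VB| = 15.30 ✓.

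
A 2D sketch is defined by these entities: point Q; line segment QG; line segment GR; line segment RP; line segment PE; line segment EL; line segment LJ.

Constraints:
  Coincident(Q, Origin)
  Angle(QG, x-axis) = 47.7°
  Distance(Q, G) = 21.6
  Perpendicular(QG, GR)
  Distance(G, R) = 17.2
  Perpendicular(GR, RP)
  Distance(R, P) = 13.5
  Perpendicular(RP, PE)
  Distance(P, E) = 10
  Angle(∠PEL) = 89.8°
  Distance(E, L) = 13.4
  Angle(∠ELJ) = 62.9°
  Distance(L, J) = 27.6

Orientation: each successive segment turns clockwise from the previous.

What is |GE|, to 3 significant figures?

15.3

GR ⟂ RP, so RP runs at -132°; with |RP| = 13.5, P = (18.2, -5.58). RP is perpendicular to PE, so PE runs at 138°; with |PE| = 10.0, E = (10.8, 1.15). Then |GE| = |E − G| = 15.3.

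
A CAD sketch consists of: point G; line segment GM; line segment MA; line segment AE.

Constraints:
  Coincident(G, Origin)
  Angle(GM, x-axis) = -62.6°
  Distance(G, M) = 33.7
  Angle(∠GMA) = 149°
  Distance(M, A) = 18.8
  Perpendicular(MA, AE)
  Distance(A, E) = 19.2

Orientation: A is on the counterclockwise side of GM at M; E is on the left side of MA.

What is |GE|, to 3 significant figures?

47.7

G is at the origin; GM runs at -62.6° with length 33.7, so M = 33.7·(cos -62.6°, sin -62.6°) = (15.5, -29.9). ∠GMA = 149.0°, so MA runs at -62.6° + (180° − 149.0°) = -31.6° from the x-axis; with |MA| = 18.8, A = M + 18.8·(cos -31.6°, sin -31.6°) = (31.5, -39.8). MA is perpendicular to AE; with |AE| = 19.2 on the left of MA, E = A + 19.2·(0.524, 0.852) = (41.6, -23.4). Then |GE| = |E − G| = 47.7.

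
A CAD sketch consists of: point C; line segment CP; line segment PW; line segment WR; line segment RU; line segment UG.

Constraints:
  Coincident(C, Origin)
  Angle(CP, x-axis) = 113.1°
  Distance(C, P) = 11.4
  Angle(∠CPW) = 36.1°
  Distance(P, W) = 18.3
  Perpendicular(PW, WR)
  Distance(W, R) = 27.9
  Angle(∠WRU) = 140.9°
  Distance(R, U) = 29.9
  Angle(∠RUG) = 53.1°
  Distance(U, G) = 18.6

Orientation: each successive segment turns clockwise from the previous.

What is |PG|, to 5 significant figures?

33.441

∠WRU = 140.9° gives RU at -159.90° from the x-axis; with |RU| = 29.9, U = (-31.119, -33.125). ∠RUG = 53.1° gives UG at 73.200° from the x-axis; with |UG| = 18.6, G = (-25.743, -15.319). Then |PG| = |G − P| = 33.441.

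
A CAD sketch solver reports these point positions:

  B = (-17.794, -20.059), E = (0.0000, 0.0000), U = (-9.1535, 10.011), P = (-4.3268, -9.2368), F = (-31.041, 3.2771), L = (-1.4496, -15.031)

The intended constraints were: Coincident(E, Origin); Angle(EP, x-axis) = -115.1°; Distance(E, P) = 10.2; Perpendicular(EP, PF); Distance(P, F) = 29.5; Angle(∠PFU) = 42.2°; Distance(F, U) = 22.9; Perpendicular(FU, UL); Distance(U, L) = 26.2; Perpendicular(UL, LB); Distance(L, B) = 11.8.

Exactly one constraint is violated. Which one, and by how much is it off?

Distance(L, B) = 11.8 — off by 5.30.

E = (0.00, 0.00) ✓; EP at -115.1° ✓; |EP| = 10.20 ✓; ∠(EP, PF) = 90.00° ✓; |PF| = 29.50 ✓; ∠PFU = 42.20° ✓; |FU| = 22.90 ✓; ∠(FU, UL) = 90.00° ✓; |UL| = 26.20 ✓; ∠(UL, LB) = 90.00° ✓; |LB| = 17.10 ✗.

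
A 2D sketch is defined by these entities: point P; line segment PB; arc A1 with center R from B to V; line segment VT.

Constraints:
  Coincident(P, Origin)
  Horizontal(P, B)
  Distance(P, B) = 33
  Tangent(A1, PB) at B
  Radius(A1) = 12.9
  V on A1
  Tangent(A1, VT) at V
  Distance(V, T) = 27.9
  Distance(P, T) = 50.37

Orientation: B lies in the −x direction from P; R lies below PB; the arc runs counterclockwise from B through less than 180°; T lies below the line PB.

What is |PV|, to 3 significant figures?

48.0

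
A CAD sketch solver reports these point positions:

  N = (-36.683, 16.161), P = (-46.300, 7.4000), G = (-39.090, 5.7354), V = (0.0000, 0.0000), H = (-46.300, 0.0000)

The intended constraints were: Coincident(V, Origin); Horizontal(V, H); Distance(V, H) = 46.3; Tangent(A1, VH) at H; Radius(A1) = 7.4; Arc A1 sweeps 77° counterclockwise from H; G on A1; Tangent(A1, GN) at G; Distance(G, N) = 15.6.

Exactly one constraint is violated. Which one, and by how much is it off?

Distance(G, N) = 15.6 — off by 4.90.

V = (0.00, 0.00) ✓; V.y = 0.00, H.y = 0.00 ✓; |VH| = 46.30 ✓; ∠(PH, HV) = 90.00° ✓; |PH| = 7.400 ✓; bearing(P→G) − bearing(P→H) = 77.00° ✓; |PG| = 7.400 ✓; ∠(PG, GN) = 90.00° ✓; |GN| = 10.70 ✗.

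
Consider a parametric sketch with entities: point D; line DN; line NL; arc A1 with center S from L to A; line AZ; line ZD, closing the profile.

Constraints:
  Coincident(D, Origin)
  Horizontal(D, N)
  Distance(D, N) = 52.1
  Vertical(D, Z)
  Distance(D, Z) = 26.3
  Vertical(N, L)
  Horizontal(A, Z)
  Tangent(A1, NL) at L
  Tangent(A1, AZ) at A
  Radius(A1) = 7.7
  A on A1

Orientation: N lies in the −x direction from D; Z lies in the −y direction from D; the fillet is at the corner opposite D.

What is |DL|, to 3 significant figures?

55.3

The virtual corner opposite D is at (-52.1, -26.3). The tangent condition forces SL to be normal to NL and tangency of A1 to AZ means the radius SA is perpendicular to AZ, with radius 7.7, so the center S sits 7.7 in from both sides at S = (-44.4, -18.6). That places the tangent points at L = (-52.1, -18.6) on NL and A = (-44.4, -26.3) on AZ. Then |DL| = |L − D| = 55.3.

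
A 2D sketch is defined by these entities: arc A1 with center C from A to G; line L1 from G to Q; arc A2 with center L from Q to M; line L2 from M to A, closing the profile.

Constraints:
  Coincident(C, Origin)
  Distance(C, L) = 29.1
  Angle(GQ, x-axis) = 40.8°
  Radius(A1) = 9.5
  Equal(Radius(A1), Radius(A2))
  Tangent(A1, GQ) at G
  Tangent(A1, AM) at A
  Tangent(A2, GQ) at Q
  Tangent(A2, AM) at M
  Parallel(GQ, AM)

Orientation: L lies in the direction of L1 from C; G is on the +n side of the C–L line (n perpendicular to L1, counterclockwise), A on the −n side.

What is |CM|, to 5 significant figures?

30.611

Tangency of A1 to both parallel lines with radius 9.5 puts G and A at C ± 9.5·n: G = (-6.2075, 7.1915), A = (6.2075, -7.1915). Equal radii place Q and M the same way about L: Q = L + 9.5·n = (15.821, 26.206), M = L − 9.5·n = (28.236, 11.823). Then |CM| = |M − C| = 30.611.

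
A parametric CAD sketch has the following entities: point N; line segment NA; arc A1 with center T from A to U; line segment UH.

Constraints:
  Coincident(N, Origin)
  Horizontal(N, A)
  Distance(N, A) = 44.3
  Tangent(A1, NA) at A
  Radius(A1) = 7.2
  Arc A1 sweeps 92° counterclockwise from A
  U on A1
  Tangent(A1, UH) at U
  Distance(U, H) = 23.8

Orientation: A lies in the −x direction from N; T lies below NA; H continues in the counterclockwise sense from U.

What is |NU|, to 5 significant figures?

52.032

N is at the origin; NA is horizontal with |NA| = 44.3 and A on the −x side, so A = (-44.300, 0.0000). The tangent condition forces TA to be normal to NA, so T = A + (0, -7.2) = (-44.300, -7.2000). On A1, A sits at bearing 90° from T; a 92° counterclockwise sweep puts U at bearing 182°, so U = T + 7.2·(cos 182°, sin 182°) = (-51.496, -7.4513). Then |NU| = |U − N| = 52.032.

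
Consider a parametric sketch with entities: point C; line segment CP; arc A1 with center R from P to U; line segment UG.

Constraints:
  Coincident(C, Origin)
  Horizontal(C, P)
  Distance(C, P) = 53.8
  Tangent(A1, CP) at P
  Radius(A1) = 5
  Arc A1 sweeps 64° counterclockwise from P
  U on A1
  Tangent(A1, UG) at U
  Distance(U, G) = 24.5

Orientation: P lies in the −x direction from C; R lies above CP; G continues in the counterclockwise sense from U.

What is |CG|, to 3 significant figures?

45.9

On A1, P sits at bearing -90° from R; a 64° counterclockwise sweep puts U at bearing -26°, so U = R + 5.0·(cos -26°, sin -26°) = (-49.3, 2.81). The tangent condition forces RU to be normal to UG, so UG runs along (−sin -26°, cos -26°); with |UG| = 24.5, G = (-38.6, 24.8). Then |CG| = |G − C| = 45.9.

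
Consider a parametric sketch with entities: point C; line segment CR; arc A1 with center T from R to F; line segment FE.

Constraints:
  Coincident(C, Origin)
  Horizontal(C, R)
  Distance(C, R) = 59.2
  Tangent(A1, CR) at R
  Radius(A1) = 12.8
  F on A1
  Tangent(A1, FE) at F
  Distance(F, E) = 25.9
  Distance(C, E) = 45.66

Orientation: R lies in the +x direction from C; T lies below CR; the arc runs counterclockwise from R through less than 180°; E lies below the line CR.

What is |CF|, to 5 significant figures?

48.506

Checks: |TF| = 12.80 ✓; ∠(TF, FE) = 90.00° ✓; |FE| = 25.90 ✓; |CE| = 45.66 ✓.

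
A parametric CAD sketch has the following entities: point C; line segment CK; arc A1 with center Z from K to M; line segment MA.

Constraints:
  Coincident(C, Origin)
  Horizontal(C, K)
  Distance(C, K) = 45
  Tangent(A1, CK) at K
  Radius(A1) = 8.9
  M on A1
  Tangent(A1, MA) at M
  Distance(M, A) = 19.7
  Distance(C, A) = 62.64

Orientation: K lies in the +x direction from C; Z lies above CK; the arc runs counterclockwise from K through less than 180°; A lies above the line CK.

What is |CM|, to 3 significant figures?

54.4

Checks: ∠(ZK, KC) = 90.00° ✓; |ZK| = 8.900 ✓; |ZM| = 8.900 ✓; ∠(ZM, MA) = 90.00° ✓; |MA| = 19.70 ✓; |CA| = 62.64 ✓.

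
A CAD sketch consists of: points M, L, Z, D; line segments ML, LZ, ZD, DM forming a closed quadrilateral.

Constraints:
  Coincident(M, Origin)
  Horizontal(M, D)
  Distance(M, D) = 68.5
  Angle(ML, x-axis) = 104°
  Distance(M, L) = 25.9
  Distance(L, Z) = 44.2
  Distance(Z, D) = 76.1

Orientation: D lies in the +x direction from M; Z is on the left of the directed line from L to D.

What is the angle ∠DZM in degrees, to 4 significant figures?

57.97°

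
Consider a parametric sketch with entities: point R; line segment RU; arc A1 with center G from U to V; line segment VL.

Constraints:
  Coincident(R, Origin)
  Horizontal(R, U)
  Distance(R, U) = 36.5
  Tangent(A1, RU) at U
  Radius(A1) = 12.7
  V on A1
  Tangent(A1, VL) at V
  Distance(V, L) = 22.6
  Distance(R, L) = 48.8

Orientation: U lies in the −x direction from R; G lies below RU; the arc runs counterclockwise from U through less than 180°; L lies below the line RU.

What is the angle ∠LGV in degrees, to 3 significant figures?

60.7°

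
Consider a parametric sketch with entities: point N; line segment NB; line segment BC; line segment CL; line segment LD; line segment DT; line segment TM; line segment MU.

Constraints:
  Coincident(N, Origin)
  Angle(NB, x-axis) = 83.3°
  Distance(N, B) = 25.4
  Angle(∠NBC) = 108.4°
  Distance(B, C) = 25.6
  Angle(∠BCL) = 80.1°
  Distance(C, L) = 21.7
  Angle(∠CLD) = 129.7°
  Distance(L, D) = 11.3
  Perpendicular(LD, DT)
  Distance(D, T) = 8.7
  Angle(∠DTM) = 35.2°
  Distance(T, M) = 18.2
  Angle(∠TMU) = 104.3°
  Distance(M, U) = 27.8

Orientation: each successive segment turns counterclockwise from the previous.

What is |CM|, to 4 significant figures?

27.17

N is at the origin; NB runs at 83.3° with length 25.4, so B = (2.963, 25.23). ∠NBC = 108.4° gives BC at 154.9° from the x-axis; with |BC| = 25.6, C = (-20.22, 36.09). ∠BCL = 80.1° gives CL at -105.2° from the x-axis; with |CL| = 21.7, L = (-25.91, 15.15). ∠CLD = 129.7° gives LD at -54.90° from the x-axis; with |LD| = 11.3, D = (-19.41, 5.900). The perpendicularity gives DT at right angles to LD, so DT runs at 35.10°; with |DT| = 8.7, T = (-12.29, 10.90). ∠DTM = 35.2° gives TM at 179.9° from the x-axis; with |TM| = 18.2, M = (-30.49, 10.93). Then |CM| = |M − C| = 27.17.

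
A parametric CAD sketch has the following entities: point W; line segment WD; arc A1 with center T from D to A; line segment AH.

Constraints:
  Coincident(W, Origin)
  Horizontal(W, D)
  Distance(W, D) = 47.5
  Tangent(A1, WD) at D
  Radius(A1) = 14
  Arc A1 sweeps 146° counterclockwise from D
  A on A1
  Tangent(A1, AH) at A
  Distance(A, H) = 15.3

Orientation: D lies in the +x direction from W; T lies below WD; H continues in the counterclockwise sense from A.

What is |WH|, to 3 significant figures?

62.5

On A1, D sits at bearing 90° from T; a 146° counterclockwise sweep puts A at bearing 236°, so A = T + 14.0·(cos 236°, sin 236°) = (39.7, -25.6). The tangent condition forces TA to be normal to AH, so AH runs along (−sin 236°, cos 236°); with |AH| = 15.3, H = (52.4, -34.2). Then |WH| = |H − W| = 62.5.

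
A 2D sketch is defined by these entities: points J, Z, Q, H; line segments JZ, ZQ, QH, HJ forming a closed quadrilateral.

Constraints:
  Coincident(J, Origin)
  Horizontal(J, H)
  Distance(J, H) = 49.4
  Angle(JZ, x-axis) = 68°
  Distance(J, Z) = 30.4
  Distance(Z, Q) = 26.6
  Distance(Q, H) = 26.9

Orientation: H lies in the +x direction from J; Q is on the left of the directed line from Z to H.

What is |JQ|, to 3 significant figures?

44.8

Checks: |ZQ| = 26.60 ✓; |QH| = 26.90 ✓.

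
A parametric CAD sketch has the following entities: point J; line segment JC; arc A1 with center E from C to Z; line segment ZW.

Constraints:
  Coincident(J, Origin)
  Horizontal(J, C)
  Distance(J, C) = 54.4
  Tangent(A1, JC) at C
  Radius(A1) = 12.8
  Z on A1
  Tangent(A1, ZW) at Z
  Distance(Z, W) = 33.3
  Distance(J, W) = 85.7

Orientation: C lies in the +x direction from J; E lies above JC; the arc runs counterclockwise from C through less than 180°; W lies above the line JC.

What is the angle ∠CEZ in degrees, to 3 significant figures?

76.6°

Checks: |EZ| = 12.80 ✓; ∠(EZ, ZW) = 90.00° ✓; |ZW| = 33.30 ✓; |JW| = 85.70 ✓.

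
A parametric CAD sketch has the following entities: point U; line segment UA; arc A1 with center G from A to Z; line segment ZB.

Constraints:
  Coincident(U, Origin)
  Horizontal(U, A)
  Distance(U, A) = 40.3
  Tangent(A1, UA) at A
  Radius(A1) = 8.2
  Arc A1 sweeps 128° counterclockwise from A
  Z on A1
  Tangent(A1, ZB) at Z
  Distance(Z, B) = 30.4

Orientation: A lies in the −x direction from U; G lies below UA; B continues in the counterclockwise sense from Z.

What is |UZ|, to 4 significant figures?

48.60

A1 meets UA tangentially, so GA is at right angles to UA, so G = A + (0, -8.2) = (-40.30, -8.200). On A1, A sits at bearing 90° from G; a 128° counterclockwise sweep puts Z at bearing 218°, so Z = G + 8.2·(cos 218°, sin 218°) = (-46.76, -13.25). Then |UZ| = |Z − U| = 48.60.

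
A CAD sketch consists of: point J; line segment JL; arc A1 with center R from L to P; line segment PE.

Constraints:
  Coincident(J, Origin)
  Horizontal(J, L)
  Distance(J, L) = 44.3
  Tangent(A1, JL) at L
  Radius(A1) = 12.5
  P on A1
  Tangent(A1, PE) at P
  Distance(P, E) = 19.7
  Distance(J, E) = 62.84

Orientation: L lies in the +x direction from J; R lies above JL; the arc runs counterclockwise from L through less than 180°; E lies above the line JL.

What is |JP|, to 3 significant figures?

58.5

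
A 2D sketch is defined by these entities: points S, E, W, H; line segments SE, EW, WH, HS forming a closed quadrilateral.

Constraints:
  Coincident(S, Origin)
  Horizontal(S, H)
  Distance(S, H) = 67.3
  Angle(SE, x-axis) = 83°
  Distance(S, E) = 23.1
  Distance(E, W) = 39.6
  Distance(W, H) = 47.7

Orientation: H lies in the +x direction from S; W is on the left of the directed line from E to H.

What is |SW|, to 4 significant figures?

54.98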